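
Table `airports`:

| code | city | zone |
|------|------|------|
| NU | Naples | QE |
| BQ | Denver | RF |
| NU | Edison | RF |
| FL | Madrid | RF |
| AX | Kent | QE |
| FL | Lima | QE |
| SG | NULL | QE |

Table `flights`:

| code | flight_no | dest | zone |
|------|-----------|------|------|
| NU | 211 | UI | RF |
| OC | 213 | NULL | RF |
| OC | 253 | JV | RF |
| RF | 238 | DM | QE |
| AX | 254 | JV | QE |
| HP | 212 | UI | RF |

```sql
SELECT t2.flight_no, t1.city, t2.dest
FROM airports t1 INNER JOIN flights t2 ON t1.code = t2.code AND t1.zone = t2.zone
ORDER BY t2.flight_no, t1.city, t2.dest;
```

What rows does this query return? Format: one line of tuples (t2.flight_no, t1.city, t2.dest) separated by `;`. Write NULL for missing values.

INNER JOIN keeps only pairs where the ON condition holds.
Matching on t1.code = t2.code AND t1.zone = t2.zone.
- code=NU, zone=QE: no matching t2 row, dropped.
- code=BQ, zone=RF: no matching t2 row, dropped.
- code=NU, zone=RF: 1 matching t2 row(s), so 1 row(s) emitted.
- code=FL, zone=RF: no matching t2 row, dropped.
- code=AX, zone=QE: 1 matching t2 row(s), so 1 row(s) emitted.
- code=FL, zone=QE: no matching t2 row, dropped.
- code=SG, zone=QE: no matching t2 row, dropped.
After projecting and ordering:
t2.flight_no | t1.city | t2.dest
211 | Edison | UI
254 | Kent | JV

(211, Edison, UI); (254, Kent, JV)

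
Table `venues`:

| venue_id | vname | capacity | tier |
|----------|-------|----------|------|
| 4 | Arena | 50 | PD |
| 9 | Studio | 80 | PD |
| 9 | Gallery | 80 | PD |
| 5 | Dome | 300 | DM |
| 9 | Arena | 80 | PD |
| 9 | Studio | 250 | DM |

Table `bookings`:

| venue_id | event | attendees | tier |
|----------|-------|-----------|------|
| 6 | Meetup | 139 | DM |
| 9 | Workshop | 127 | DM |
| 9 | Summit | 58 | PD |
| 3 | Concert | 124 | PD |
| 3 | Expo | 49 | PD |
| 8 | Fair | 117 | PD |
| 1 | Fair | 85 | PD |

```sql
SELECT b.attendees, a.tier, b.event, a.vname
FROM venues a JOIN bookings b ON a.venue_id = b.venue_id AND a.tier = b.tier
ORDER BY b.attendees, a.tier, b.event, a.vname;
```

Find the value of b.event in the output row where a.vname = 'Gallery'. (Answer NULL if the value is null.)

Summit

INNER JOIN keeps only pairs where the ON condition holds.
Matching on a.venue_id = b.venue_id AND a.tier = b.tier.
- venue_id=4, tier=PD: no matching b row, dropped.
- venue_id=9, tier=PD: 1 matching b row(s), so 1 row(s) emitted.
- venue_id=9, tier=PD: 1 matching b row(s), so 1 row(s) emitted.
- venue_id=5, tier=DM: no matching b row, dropped.
- venue_id=9, tier=PD: 1 matching b row(s), so 1 row(s) emitted.
- venue_id=9, tier=DM: 1 matching b row(s), so 1 row(s) emitted.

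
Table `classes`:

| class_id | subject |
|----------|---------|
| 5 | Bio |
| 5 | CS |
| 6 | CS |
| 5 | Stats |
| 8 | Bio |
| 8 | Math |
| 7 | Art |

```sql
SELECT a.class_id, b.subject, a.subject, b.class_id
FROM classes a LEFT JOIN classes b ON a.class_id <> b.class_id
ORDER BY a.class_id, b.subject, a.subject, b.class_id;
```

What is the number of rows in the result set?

34

LEFT JOIN keeps every row from `classes a`; unmatched rows get NULL for `classes b`'s columns.
Matching on a.class_id <> b.class_id.
- a[0] class_id=5 → 4 match(es) in b → 4 row(s).
- a[1] class_id=5 → 4 match(es) in b → 4 row(s).
- a[2] class_id=6 → 6 match(es) in b → 6 row(s).
- a[3] class_id=5 → 4 match(es) in b → 4 row(s).
- a[4] class_id=8 → 5 match(es) in b → 5 row(s).
- a[5] class_id=8 → 5 match(es) in b → 5 row(s).
- a[6] class_id=7 → 6 match(es) in b → 6 row(s).
Total: 34 rows.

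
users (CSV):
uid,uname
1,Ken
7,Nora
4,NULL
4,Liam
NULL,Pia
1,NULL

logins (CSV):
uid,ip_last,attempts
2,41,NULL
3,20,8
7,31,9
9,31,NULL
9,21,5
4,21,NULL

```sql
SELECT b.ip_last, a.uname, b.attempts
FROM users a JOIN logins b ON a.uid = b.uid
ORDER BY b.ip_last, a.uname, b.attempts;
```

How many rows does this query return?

3

INNER JOIN keeps only pairs where the ON condition holds.
Matching on a.uid = b.uid. A NULL in a compared column never satisfies the condition.
- uid=1: no matching b row, dropped.
- uid=7: 1 matching b row(s), so 1 row(s) emitted.
- uid=4: 1 matching b row(s), so 1 row(s) emitted.
- uid=4: 1 matching b row(s), so 1 row(s) emitted.
- uid=NULL: no matching b row, dropped.
- uid=1: no matching b row, dropped.
Total: 3 rows.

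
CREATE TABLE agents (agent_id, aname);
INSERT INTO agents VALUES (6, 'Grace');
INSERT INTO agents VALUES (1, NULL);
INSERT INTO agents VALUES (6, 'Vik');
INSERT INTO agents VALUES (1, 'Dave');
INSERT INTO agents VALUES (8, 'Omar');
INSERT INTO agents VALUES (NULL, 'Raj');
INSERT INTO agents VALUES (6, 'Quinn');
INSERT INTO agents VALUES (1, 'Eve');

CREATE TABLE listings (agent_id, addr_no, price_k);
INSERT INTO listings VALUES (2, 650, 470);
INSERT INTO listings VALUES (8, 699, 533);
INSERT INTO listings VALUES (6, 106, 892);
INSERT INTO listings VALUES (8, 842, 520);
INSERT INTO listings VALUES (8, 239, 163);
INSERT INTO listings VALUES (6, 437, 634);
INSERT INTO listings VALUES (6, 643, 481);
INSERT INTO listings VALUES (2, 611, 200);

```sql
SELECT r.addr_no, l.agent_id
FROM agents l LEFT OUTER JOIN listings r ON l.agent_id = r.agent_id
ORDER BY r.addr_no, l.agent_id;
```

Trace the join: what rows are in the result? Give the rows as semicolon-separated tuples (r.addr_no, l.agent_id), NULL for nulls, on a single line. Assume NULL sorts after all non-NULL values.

(106, 6); (106, 6); (106, 6); (239, 8); (437, 6); (437, 6); (437, 6); (643, 6); (643, 6); (643, 6); (699, 8); (842, 8); (NULL, 1); (NULL, 1); (NULL, 1); (NULL, NULL)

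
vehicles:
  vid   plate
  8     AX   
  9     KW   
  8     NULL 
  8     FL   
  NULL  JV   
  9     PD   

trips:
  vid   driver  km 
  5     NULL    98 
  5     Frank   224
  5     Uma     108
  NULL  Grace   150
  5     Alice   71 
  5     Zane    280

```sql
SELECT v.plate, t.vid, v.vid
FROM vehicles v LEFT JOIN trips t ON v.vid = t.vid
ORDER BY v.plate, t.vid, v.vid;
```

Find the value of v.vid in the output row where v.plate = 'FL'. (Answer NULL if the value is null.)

8

LEFT JOIN keeps every row from `vehicles`; unmatched rows get NULL for `trips`'s columns.
Matching on v.vid = t.vid. A NULL in a compared column never satisfies the condition.
- v[0] vid=8 → no match; kept with NULLs on the t side.
- v[1] vid=9 → no match; kept with NULLs on the t side.
- v[2] vid=8 → no match; kept with NULLs on the t side.
- v[3] vid=8 → no match; kept with NULLs on the t side.
- v[4] vid=NULL → no match; kept with NULLs on the t side.
- v[5] vid=9 → no match; kept with NULLs on the t side.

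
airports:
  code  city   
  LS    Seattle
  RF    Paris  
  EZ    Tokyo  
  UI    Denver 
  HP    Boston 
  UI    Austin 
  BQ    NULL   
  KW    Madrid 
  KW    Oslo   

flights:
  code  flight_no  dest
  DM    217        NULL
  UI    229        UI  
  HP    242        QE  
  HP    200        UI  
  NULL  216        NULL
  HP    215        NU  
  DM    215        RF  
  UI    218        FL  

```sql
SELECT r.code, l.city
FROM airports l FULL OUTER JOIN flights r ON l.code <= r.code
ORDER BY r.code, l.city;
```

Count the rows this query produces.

30

FULL OUTER JOIN keeps every row from both sides; unmatched rows get NULL for the other side's columns.
Matching on l.code <= r.code. A NULL in a compared column never satisfies the condition.
- l[0] code=LS → 2 match(es) in r → 2 row(s).
- l[1] code=RF → 2 match(es) in r → 2 row(s).
- l[2] code=EZ → 5 match(es) in r → 5 row(s).
- l[3] code=UI → 2 match(es) in r → 2 row(s).
- l[4] code=HP → 5 match(es) in r → 5 row(s).
- l[5] code=UI → 2 match(es) in r → 2 row(s).
- l[6] code=BQ → 7 match(es) in r → 7 row(s).
- l[7] code=KW → 2 match(es) in r → 2 row(s).
- l[8] code=KW → 2 match(es) in r → 2 row(s).
- 1 row(s) from r found no l partner → padded with NULL.
Total: 29 matched + 1 padded = 30 rows.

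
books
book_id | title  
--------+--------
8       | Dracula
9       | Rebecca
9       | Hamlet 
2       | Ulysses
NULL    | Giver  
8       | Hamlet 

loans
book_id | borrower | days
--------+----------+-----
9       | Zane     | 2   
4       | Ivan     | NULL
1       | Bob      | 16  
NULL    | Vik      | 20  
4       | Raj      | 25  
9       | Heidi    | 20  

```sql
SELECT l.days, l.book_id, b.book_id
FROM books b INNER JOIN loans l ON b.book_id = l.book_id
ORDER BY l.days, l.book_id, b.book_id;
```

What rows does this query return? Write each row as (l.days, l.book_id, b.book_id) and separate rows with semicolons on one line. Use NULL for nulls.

INNER JOIN keeps only pairs where the ON condition holds.
Matching on b.book_id = l.book_id. A NULL in a compared column never satisfies the condition.
Matched pairs: 4.

(2, 9, 9); (2, 9, 9); (20, 9, 9); (20, 9, 9)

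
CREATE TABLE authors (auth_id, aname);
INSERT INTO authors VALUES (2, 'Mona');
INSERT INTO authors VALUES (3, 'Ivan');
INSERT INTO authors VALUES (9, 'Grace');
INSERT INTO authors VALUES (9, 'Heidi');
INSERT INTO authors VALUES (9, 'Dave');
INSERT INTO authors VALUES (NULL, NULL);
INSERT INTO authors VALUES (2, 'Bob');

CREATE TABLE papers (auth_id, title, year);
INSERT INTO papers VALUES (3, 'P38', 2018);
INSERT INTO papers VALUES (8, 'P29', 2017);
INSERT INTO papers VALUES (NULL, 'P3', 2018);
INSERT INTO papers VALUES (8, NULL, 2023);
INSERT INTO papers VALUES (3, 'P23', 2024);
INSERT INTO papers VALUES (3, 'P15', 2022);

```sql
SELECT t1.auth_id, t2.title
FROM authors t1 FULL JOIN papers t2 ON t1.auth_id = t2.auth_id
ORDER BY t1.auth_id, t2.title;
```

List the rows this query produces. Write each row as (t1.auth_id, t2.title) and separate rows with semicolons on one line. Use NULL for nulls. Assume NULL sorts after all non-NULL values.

(2, NULL); (2, NULL); (3, P15); (3, P23); (3, P38); (9, NULL); (9, NULL); (9, NULL); (NULL, P29); (NULL, P3); (NULL, NULL); (NULL, NULL)

FULL OUTER JOIN keeps every row from both sides; unmatched rows get NULL for the other side's columns.
Matching on t1.auth_id = t2.auth_id. A NULL in a compared column never satisfies the condition.
- auth_id=2: no t2 row matches, row kept with t2 columns NULL.
- auth_id=3: 3 matching t2 row(s), so 3 row(s) emitted.
- auth_id=9: no t2 row matches, row kept with t2 columns NULL.
- auth_id=9: no t2 row matches, row kept with t2 columns NULL.
- auth_id=9: no t2 row matches, row kept with t2 columns NULL.
- auth_id=NULL: no t2 row matches, row kept with t2 columns NULL.
- auth_id=2: no t2 row matches, row kept with t2 columns NULL.
- 3 row(s) from t2 found no t1 partner → padded with NULL.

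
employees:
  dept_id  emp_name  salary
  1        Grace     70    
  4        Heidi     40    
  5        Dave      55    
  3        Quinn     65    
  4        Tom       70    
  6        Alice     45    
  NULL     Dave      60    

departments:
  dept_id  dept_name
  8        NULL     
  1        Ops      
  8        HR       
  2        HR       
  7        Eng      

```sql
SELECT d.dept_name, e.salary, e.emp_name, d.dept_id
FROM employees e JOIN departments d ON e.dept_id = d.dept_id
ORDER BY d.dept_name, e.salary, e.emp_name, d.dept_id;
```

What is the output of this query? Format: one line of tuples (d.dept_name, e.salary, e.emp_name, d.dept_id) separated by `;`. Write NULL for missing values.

INNER JOIN keeps only pairs where the ON condition holds.
Matching on e.dept_id = d.dept_id. A NULL in a compared column never satisfies the condition.
- e (dept_id=1) pairs with 1 row(s) of d.
- e (dept_id=4) has no partner → excluded.
- e (dept_id=5) has no partner → excluded.
- e (dept_id=3) has no partner → excluded.
- e (dept_id=4) has no partner → excluded.
- e (dept_id=6) has no partner → excluded.
- e (dept_id=NULL) has no partner → excluded.
After projecting and ordering:
d.dept_name | e.salary | e.emp_name | d.dept_id
Ops | 70 | Grace | 1

(Ops, 70, Grace, 1)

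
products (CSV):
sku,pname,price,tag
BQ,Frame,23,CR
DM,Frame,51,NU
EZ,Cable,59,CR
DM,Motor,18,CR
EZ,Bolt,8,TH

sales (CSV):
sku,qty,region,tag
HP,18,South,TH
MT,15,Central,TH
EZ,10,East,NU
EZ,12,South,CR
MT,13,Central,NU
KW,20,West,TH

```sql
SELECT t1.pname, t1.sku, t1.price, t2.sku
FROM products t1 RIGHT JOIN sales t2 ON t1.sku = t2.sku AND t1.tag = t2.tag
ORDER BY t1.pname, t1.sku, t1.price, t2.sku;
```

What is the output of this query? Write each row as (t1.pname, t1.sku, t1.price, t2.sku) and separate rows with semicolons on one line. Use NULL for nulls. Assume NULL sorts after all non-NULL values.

RIGHT JOIN keeps every row from `sales`; unmatched rows get NULL for `products`'s columns.
Matching on t1.sku = t2.sku AND t1.tag = t2.tag.
- sku=BQ, tag=CR: no matching t2 row.
- sku=DM, tag=NU: no matching t2 row.
- sku=EZ, tag=CR: 1 matching t2 row(s), so 1 row(s) emitted.
- sku=DM, tag=CR: no matching t2 row.
- sku=EZ, tag=TH: no matching t2 row.
- plus 5 unmatched t2 row(s), each kept with NULL t1 columns.
After projecting and ordering:
t1.pname | t1.sku | t1.price | t2.sku
Cable | EZ | 59 | EZ
NULL | NULL | NULL | EZ
NULL | NULL | NULL | HP
NULL | NULL | NULL | KW
NULL | NULL | NULL | MT
NULL | NULL | NULL | MT

(Cable, EZ, 59, EZ); (NULL, NULL, NULL, EZ); (NULL, NULL, NULL, HP); (NULL, NULL, NULL, KW); (NULL, NULL, NULL, MT); (NULL, NULL, NULL, MT)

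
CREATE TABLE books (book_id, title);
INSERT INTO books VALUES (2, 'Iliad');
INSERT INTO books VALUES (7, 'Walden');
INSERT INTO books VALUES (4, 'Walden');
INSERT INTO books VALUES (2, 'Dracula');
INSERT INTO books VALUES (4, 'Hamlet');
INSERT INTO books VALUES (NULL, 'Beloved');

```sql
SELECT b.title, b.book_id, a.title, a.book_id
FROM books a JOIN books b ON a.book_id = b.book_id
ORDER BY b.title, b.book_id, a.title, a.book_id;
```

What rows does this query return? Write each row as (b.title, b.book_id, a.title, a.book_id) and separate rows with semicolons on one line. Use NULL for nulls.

INNER JOIN keeps only pairs where the ON condition holds.
Matching on a.book_id = b.book_id. A NULL in a compared column never satisfies the condition.
- book_id=2: 2 matching b row(s), so 2 row(s) emitted.
- book_id=7: 1 matching b row(s), so 1 row(s) emitted.
- book_id=4: 2 matching b row(s), so 2 row(s) emitted.
- book_id=2: 2 matching b row(s), so 2 row(s) emitted.
- book_id=4: 2 matching b row(s), so 2 row(s) emitted.
- book_id=NULL: no matching b row, dropped.
After projecting and ordering:
b.title | b.book_id | a.title | a.book_id
Dracula | 2 | Dracula | 2
Dracula | 2 | Iliad | 2
Hamlet | 4 | Hamlet | 4
Hamlet | 4 | Walden | 4
Iliad | 2 | Dracula | 2
Iliad | 2 | Iliad | 2
Walden | 4 | Hamlet | 4
Walden | 4 | Walden | 4
Walden | 7 | Walden | 7

(Dracula, 2, Dracula, 2); (Dracula, 2, Iliad, 2); (Hamlet, 4, Hamlet, 4); (Hamlet, 4, Walden, 4); (Iliad, 2, Dracula, 2); (Iliad, 2, Iliad, 2); (Walden, 4, Hamlet, 4); (Walden, 4, Walden, 4); (Walden, 7, Walden, 7)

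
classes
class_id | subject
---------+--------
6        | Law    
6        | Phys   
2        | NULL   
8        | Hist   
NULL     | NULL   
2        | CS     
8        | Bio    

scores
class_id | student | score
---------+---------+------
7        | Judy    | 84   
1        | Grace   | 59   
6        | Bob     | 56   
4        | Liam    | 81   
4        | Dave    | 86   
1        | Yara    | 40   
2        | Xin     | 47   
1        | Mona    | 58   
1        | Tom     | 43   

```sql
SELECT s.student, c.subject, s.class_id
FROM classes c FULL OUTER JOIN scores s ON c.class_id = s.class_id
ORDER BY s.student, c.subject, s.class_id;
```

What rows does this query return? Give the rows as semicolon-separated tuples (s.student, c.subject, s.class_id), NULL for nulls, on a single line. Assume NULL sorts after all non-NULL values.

FULL OUTER JOIN keeps every row from both sides; unmatched rows get NULL for the other side's columns.
Matching on c.class_id = s.class_id. A NULL in a compared column never satisfies the condition.
- c (class_id=6) pairs with 1 row(s) of s.
- c (class_id=6) pairs with 1 row(s) of s.
- c (class_id=2) pairs with 1 row(s) of s.
- c (class_id=8) has no partner → padded with NULL.
- c (class_id=NULL) has no partner → padded with NULL.
- c (class_id=2) pairs with 1 row(s) of s.
- c (class_id=8) has no partner → padded with NULL.
- 7 row(s) from s found no c partner → padded with NULL.

(Bob, Law, 6); (Bob, Phys, 6); (Dave, NULL, 4); (Grace, NULL, 1); (Judy, NULL, 7); (Liam, NULL, 4); (Mona, NULL, 1); (Tom, NULL, 1); (Xin, CS, 2); (Xin, NULL, 2); (Yara, NULL, 1); (NULL, Bio, NULL); (NULL, Hist, NULL); (NULL, NULL, NULL)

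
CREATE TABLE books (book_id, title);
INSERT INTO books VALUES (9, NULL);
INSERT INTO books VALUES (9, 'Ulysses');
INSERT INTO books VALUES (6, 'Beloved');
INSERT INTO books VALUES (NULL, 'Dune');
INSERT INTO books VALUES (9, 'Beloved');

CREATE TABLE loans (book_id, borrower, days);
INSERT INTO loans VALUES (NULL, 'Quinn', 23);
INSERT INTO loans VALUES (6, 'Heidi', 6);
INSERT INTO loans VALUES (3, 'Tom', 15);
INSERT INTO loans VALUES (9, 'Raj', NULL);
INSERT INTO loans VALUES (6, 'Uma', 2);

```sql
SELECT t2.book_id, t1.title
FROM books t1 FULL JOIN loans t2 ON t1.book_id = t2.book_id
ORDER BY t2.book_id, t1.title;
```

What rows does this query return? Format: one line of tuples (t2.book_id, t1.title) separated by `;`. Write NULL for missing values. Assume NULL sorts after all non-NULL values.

FULL OUTER JOIN keeps every row from both sides; unmatched rows get NULL for the other side's columns.
Matching on t1.book_id = t2.book_id. A NULL in a compared column never satisfies the condition.
- t1 row (book_id=9): matches 1 t2 row(s) → 1 output row(s).
- t1 row (book_id=9): matches 1 t2 row(s) → 1 output row(s).
- t1 row (book_id=6): matches 2 t2 row(s) → 2 output row(s).
- t1 row (book_id=NULL): no match → kept, t2 columns NULL.
- t1 row (book_id=9): matches 1 t2 row(s) → 1 output row(s).
- 2 t2 row(s) had no t1 match → kept, t1 columns NULL.
After projecting and ordering:
t2.book_id | t1.title
3 | NULL
6 | Beloved
6 | Beloved
9 | Beloved
9 | Ulysses
9 | NULL
NULL | Dune
NULL | NULL

(3, NULL); (6, Beloved); (6, Beloved); (9, Beloved); (9, Ulysses); (9, NULL); (NULL, Dune); (NULL, NULL)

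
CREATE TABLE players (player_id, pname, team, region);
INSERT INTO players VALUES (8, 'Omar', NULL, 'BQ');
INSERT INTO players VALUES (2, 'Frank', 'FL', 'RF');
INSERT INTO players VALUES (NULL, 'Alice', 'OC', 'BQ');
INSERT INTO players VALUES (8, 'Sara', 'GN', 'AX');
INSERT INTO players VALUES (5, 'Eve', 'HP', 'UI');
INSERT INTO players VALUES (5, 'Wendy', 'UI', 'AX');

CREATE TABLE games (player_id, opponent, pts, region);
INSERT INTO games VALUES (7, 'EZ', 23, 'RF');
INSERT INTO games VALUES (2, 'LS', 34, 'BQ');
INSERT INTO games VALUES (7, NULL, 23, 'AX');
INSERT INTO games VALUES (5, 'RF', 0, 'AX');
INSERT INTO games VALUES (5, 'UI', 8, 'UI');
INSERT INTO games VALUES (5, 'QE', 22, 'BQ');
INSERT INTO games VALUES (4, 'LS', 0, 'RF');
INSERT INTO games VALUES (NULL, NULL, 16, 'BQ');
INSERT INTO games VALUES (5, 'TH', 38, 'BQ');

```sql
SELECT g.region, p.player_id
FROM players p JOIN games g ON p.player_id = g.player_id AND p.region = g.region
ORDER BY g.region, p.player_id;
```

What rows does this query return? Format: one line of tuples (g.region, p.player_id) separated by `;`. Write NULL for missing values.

(AX, 5); (UI, 5)

INNER JOIN keeps only pairs where the ON condition holds.
Matching on p.player_id = g.player_id AND p.region = g.region. A NULL in a compared column never satisfies the condition.
- p row (player_id=8, region=BQ): no match → dropped.
- p row (player_id=2, region=RF): no match → dropped.
- p row (player_id=NULL, region=BQ): no match → dropped.
- p row (player_id=8, region=AX): no match → dropped.
- p row (player_id=5, region=UI): matches 1 g row(s) → 1 output row(s).
- p row (player_id=5, region=AX): matches 1 g row(s) → 1 output row(s).
After projecting and ordering:
g.region | p.player_id
AX | 5
UI | 5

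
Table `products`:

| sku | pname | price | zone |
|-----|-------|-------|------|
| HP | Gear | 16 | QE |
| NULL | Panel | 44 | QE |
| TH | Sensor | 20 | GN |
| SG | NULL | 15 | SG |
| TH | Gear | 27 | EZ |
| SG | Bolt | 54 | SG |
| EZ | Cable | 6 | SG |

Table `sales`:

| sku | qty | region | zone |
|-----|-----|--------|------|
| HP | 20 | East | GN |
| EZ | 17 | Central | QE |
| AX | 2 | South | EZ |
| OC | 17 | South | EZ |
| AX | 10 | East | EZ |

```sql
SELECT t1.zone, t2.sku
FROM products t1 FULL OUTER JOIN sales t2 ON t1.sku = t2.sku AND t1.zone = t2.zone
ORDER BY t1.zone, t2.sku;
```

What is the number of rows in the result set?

12

FULL OUTER JOIN keeps every row from both sides; unmatched rows get NULL for the other side's columns.
Matching on t1.sku = t2.sku AND t1.zone = t2.zone. A NULL in a compared column never satisfies the condition.
Matched pairs: 0; unmatched t1 rows kept: 7; unmatched t2 rows kept: 5.
Total: 0 matched + 12 padded = 12 rows.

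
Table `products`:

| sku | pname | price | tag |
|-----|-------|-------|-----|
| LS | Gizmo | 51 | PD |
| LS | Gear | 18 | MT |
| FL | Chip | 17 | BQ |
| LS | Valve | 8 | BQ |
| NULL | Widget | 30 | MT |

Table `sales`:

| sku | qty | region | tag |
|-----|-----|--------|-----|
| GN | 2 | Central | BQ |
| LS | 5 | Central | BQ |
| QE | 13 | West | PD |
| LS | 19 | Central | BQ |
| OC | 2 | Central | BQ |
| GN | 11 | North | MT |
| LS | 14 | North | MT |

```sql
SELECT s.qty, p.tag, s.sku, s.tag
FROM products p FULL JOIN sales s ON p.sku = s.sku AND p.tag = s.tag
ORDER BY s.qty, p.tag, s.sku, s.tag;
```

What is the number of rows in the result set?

10

FULL OUTER JOIN keeps every row from both sides; unmatched rows get NULL for the other side's columns.
Matching on p.sku = s.sku AND p.tag = s.tag. A NULL in a compared column never satisfies the condition.
Matched pairs: 3; unmatched p rows kept: 3; unmatched s rows kept: 4.
Total: 3 matched + 7 padded = 10 rows.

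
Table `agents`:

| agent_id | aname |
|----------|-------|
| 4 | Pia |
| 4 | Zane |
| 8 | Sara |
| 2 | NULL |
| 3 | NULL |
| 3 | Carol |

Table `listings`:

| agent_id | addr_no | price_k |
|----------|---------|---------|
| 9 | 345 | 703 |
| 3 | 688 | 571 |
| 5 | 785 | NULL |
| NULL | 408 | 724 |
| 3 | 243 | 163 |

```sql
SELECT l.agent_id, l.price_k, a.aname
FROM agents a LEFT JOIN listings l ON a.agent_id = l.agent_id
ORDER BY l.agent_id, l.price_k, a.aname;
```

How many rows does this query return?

LEFT JOIN keeps every row from `agents`; unmatched rows get NULL for `listings`'s columns.
Matching on a.agent_id = l.agent_id. A NULL in a compared column never satisfies the condition.
- a (agent_id=4) has no partner → padded with NULL.
- a (agent_id=4) has no partner → padded with NULL.
- a (agent_id=8) has no partner → padded with NULL.
- a (agent_id=2) has no partner → padded with NULL.
- a (agent_id=3) pairs with 2 row(s) of l.
- a (agent_id=3) pairs with 2 row(s) of l.
Total: 4 matched + 4 padded = 8 rows.

8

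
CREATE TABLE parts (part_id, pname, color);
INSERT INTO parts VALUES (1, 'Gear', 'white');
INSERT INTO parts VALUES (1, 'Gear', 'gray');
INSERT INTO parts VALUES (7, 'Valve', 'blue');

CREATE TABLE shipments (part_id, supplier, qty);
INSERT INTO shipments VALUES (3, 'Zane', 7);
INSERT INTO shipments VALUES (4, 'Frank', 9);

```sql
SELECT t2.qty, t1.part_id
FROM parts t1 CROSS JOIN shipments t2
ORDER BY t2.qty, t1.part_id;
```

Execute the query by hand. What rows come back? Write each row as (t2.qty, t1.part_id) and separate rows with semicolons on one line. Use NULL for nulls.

CROSS JOIN pairs every row of `parts` with every row of `shipments`: 3 × 2 = 6 rows.
After projecting and ordering:
t2.qty | t1.part_id
7 | 1
7 | 1
7 | 7
9 | 1
9 | 1
9 | 7

(7, 1); (7, 1); (7, 7); (9, 1); (9, 1); (9, 7)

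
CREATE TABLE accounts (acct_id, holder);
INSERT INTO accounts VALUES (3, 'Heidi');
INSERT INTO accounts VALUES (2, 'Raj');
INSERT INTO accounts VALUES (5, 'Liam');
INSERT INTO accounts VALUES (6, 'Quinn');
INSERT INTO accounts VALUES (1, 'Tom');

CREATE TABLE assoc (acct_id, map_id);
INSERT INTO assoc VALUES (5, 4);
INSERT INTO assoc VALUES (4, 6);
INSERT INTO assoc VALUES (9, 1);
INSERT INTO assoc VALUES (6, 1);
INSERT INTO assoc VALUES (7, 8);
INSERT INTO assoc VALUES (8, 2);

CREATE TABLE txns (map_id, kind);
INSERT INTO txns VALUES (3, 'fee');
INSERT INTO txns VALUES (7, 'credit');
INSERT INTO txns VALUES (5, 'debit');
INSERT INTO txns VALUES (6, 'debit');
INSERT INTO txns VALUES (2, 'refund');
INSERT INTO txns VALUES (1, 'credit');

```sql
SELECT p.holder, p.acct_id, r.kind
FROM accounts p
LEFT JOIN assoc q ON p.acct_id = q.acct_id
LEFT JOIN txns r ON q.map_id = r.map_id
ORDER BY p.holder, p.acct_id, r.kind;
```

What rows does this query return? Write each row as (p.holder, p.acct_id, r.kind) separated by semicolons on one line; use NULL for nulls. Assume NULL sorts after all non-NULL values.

(Heidi, 3, NULL); (Liam, 5, NULL); (Quinn, 6, credit); (Raj, 2, NULL); (Tom, 1, NULL)

Joins associate left-to-right: accounts LEFT JOIN assoc on acct_id gives 5 intermediate row(s).
Then LEFT JOIN `txns r` on map_id: each of those 5 rows is kept; rows whose q.map_id has no match in r get NULL for r's columns.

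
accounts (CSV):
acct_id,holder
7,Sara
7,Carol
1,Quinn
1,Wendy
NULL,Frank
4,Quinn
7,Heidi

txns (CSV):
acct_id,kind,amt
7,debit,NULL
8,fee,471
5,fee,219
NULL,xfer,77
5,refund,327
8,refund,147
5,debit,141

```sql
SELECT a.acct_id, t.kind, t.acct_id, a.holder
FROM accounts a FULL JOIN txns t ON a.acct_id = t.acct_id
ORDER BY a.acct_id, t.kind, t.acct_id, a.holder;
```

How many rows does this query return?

FULL OUTER JOIN keeps every row from both sides; unmatched rows get NULL for the other side's columns.
Matching on a.acct_id = t.acct_id. A NULL in a compared column never satisfies the condition.
- acct_id=7: 1 matching t row(s), so 1 row(s) emitted.
- acct_id=7: 1 matching t row(s), so 1 row(s) emitted.
- acct_id=1: no t row matches, row kept with t columns NULL.
- acct_id=1: no t row matches, row kept with t columns NULL.
- acct_id=NULL: no t row matches, row kept with t columns NULL.
- acct_id=4: no t row matches, row kept with t columns NULL.
- acct_id=7: 1 matching t row(s), so 1 row(s) emitted.
- 6 row(s) from t found no a partner → padded with NULL.
Total: 3 matched + 10 padded = 13 rows.

13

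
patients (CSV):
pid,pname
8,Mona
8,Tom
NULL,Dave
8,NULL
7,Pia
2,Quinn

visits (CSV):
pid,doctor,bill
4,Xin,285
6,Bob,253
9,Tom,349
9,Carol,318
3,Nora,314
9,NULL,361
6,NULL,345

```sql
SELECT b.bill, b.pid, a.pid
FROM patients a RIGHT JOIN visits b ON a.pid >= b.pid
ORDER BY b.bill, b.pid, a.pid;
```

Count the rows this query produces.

RIGHT JOIN keeps every row from `visits`; unmatched rows get NULL for `patients`'s columns.
Matching on a.pid >= b.pid. A NULL in a compared column never satisfies the condition.
- a row (pid=8): matches 4 b row(s) → 4 output row(s).
- a row (pid=8): matches 4 b row(s) → 4 output row(s).
- a row (pid=NULL): no match.
- a row (pid=8): matches 4 b row(s) → 4 output row(s).
- a row (pid=7): matches 4 b row(s) → 4 output row(s).
- a row (pid=2): no match.
- 3 row(s) from b found no a partner → padded with NULL.
Total: 16 matched + 3 padded = 19 rows.

19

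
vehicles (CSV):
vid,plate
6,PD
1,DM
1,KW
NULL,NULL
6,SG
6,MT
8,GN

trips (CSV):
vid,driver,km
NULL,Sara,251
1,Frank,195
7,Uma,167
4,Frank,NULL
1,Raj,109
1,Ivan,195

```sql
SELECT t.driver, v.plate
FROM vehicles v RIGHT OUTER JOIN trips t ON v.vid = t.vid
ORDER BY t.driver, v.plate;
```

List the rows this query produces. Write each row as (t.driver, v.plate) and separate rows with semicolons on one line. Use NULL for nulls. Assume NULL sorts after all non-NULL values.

(Frank, DM); (Frank, KW); (Frank, NULL); (Ivan, DM); (Ivan, KW); (Raj, DM); (Raj, KW); (Sara, NULL); (Uma, NULL)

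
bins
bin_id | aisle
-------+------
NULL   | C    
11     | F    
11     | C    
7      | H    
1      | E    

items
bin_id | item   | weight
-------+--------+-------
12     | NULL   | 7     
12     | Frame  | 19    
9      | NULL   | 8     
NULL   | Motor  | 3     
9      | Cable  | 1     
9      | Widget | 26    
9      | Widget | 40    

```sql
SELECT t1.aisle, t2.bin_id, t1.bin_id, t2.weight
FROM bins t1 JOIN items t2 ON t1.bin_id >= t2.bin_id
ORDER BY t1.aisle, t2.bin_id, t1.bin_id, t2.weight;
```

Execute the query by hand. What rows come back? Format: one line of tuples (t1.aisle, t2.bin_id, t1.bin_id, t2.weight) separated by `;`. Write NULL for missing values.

(C, 9, 11, 1); (C, 9, 11, 8); (C, 9, 11, 26); (C, 9, 11, 40); (F, 9, 11, 1); (F, 9, 11, 8); (F, 9, 11, 26); (F, 9, 11, 40)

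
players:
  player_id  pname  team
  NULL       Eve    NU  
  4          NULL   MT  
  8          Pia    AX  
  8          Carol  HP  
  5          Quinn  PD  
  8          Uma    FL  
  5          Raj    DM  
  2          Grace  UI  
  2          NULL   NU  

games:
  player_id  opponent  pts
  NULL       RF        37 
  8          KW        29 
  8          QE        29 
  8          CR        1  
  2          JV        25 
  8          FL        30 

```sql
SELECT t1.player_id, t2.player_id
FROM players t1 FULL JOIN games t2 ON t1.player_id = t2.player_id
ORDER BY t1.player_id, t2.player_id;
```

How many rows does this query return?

19

FULL OUTER JOIN keeps every row from both sides; unmatched rows get NULL for the other side's columns.
Matching on t1.player_id = t2.player_id. A NULL in a compared column never satisfies the condition.
- t1 (player_id=NULL) has no partner → padded with NULL.
- t1 (player_id=4) has no partner → padded with NULL.
- t1 (player_id=8) pairs with 4 row(s) of t2.
- t1 (player_id=8) pairs with 4 row(s) of t2.
- t1 (player_id=5) has no partner → padded with NULL.
- t1 (player_id=8) pairs with 4 row(s) of t2.
- t1 (player_id=5) has no partner → padded with NULL.
- t1 (player_id=2) pairs with 1 row(s) of t2.
- t1 (player_id=2) pairs with 1 row(s) of t2.
- plus 1 unmatched t2 row(s), each kept with NULL t1 columns.
Total: 14 matched + 5 padded = 19 rows.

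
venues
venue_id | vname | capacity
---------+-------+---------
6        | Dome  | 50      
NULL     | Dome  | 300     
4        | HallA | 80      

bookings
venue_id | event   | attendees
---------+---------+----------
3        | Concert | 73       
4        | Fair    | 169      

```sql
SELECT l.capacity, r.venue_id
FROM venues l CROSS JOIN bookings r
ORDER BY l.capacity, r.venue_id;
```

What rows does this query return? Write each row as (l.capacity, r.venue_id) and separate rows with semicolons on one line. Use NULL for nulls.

CROSS JOIN pairs every row of `venues` with every row of `bookings`: 3 × 2 = 6 rows.

(50, 3); (50, 4); (80, 3); (80, 4); (300, 3); (300, 4)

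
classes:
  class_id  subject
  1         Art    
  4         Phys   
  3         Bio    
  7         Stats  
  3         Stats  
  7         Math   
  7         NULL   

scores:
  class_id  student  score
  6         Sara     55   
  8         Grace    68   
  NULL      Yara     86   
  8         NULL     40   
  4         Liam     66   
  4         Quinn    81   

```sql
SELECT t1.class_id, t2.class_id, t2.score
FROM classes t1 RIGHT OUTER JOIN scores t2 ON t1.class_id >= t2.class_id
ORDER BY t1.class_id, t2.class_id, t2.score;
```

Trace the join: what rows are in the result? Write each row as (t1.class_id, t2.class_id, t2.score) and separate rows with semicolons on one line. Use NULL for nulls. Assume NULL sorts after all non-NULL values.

(4, 4, 66); (4, 4, 81); (7, 4, 66); (7, 4, 66); (7, 4, 66); (7, 4, 81); (7, 4, 81); (7, 4, 81); (7, 6, 55); (7, 6, 55); (7, 6, 55); (NULL, 8, 40); (NULL, 8, 68); (NULL, NULL, 86)

RIGHT JOIN keeps every row from `scores`; unmatched rows get NULL for `classes`'s columns.
Matching on t1.class_id >= t2.class_id. A NULL in a compared column never satisfies the condition.
- t1 (class_id=1) has no partner in t2.
- t1 (class_id=4) pairs with 2 row(s) of t2.
- t1 (class_id=3) has no partner in t2.
- t1 (class_id=7) pairs with 3 row(s) of t2.
- t1 (class_id=3) has no partner in t2.
- t1 (class_id=7) pairs with 3 row(s) of t2.
- t1 (class_id=7) pairs with 3 row(s) of t2.
- 3 t2 row(s) had no t1 match → kept, t1 columns NULL.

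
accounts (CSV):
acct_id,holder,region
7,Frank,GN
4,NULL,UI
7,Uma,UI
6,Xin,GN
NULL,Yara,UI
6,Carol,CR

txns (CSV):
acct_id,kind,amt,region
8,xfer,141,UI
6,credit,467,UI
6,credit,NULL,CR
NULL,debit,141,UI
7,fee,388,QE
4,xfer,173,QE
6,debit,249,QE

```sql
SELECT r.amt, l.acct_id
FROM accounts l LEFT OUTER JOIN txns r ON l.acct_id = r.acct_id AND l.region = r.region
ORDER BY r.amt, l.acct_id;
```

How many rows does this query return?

6

LEFT JOIN keeps every row from `accounts`; unmatched rows get NULL for `txns`'s columns.
Matching on l.acct_id = r.acct_id AND l.region = r.region. A NULL in a compared column never satisfies the condition.
- l row (acct_id=7, region=GN): no match → kept, r columns NULL.
- l row (acct_id=4, region=UI): no match → kept, r columns NULL.
- l row (acct_id=7, region=UI): no match → kept, r columns NULL.
- l row (acct_id=6, region=GN): no match → kept, r columns NULL.
- l row (acct_id=NULL, region=UI): no match → kept, r columns NULL.
- l row (acct_id=6, region=CR): matches 1 r row(s) → 1 output row(s).
Total: 1 matched + 5 padded = 6 rows.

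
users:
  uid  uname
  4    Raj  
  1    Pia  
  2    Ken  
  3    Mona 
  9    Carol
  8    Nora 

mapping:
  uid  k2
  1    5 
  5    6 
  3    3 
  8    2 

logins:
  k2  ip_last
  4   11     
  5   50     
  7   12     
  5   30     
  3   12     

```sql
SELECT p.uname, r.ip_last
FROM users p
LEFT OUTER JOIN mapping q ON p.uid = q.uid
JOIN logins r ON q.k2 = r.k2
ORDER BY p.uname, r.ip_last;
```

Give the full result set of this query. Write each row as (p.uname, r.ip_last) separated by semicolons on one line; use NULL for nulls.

(Mona, 12); (Pia, 30); (Pia, 50)

Evaluate left to right. First `users p LEFT JOIN mapping q` on uid: 6 row(s).
Then INNER JOIN `logins r` on k2: keep only rows whose q.k2 appears in r.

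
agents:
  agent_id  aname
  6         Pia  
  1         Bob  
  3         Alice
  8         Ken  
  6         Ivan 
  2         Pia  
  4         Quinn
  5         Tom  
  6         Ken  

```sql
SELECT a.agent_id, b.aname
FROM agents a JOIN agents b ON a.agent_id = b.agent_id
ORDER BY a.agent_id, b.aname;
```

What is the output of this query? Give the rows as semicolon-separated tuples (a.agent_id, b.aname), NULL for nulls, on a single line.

INNER JOIN keeps only pairs where the ON condition holds.
Matching on a.agent_id = b.agent_id.
- a row (agent_id=6): matches 3 b row(s) → 3 output row(s).
- a row (agent_id=1): matches 1 b row(s) → 1 output row(s).
- a row (agent_id=3): matches 1 b row(s) → 1 output row(s).
- a row (agent_id=8): matches 1 b row(s) → 1 output row(s).
- a row (agent_id=6): matches 3 b row(s) → 3 output row(s).
- a row (agent_id=2): matches 1 b row(s) → 1 output row(s).
- a row (agent_id=4): matches 1 b row(s) → 1 output row(s).
- a row (agent_id=5): matches 1 b row(s) → 1 output row(s).
- a row (agent_id=6): matches 3 b row(s) → 3 output row(s).

(1, Bob); (2, Pia); (3, Alice); (4, Quinn); (5, Tom); (6, Ivan); (6, Ivan); (6, Ivan); (6, Ken); (6, Ken); (6, Ken); (6, Pia); (6, Pia); (6, Pia); (8, Ken)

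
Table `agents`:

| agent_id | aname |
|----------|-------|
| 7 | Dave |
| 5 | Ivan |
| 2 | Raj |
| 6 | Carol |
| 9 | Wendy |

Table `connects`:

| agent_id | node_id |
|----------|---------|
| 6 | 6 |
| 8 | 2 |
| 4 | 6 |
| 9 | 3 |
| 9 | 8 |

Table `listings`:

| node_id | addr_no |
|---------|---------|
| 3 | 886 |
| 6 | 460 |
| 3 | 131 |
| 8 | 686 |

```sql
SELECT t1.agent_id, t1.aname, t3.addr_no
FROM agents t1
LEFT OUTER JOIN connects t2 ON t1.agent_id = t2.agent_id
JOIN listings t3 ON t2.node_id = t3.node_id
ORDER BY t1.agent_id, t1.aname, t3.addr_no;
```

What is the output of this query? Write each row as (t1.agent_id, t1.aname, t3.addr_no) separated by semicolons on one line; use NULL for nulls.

Joins associate left-to-right: agents LEFT JOIN connects on agent_id gives 6 intermediate row(s).
Then INNER JOIN `listings t3` on node_id: keep only rows whose t2.node_id appears in t3.

(6, Carol, 460); (9, Wendy, 131); (9, Wendy, 686); (9, Wendy, 886)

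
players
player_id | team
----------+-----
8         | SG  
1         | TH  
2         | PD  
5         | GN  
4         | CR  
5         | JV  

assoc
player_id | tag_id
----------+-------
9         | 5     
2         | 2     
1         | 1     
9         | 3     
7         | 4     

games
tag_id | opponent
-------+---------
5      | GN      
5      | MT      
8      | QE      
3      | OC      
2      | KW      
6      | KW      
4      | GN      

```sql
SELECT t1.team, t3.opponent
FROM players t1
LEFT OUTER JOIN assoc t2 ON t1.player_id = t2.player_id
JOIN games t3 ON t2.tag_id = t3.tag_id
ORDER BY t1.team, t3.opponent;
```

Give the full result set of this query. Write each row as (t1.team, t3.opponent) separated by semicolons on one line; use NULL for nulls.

Evaluate left to right. First `players t1 LEFT JOIN assoc t2` on player_id: 6 row(s).
Then INNER JOIN `games t3` on tag_id: keep only rows whose t2.tag_id appears in t3.

(PD, KW)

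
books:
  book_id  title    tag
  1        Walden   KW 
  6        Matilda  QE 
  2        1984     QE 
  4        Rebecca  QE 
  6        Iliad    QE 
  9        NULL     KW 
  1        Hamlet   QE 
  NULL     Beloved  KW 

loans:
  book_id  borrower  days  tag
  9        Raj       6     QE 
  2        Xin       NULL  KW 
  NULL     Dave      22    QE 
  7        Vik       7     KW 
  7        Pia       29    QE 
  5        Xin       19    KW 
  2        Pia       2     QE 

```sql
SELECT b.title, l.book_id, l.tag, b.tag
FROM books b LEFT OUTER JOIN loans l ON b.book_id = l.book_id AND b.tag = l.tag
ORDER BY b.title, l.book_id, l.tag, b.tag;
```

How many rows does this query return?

LEFT JOIN keeps every row from `books`; unmatched rows get NULL for `loans`'s columns.
Matching on b.book_id = l.book_id AND b.tag = l.tag. A NULL in a compared column never satisfies the condition.
Matched pairs: 1; unmatched b rows kept: 7.
Total: 1 matched + 7 padded = 8 rows.

8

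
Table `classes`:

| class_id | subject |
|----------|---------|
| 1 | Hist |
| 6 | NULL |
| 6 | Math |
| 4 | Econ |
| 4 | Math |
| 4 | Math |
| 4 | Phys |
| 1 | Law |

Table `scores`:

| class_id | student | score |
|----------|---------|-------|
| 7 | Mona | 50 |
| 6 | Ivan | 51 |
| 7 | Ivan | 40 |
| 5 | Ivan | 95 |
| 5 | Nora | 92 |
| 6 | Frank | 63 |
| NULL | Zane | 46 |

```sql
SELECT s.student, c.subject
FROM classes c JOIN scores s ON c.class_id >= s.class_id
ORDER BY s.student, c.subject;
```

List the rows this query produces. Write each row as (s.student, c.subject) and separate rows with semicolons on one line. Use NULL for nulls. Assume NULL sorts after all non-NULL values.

INNER JOIN keeps only pairs where the ON condition holds.
Matching on c.class_id >= s.class_id. A NULL in a compared column never satisfies the condition.
- c[0] class_id=1 → no match; dropped.
- c[1] class_id=6 → 4 match(es) in s → 4 row(s).
- c[2] class_id=6 → 4 match(es) in s → 4 row(s).
- c[3] class_id=4 → no match; dropped.
- c[4] class_id=4 → no match; dropped.
- c[5] class_id=4 → no match; dropped.
- c[6] class_id=4 → no match; dropped.
- c[7] class_id=1 → no match; dropped.
After projecting and ordering:
s.student | c.subject
Frank | Math
Frank | NULL
Ivan | Math
Ivan | Math
Ivan | NULL
Ivan | NULL
Nora | Math
Nora | NULL

(Frank, Math); (Frank, NULL); (Ivan, Math); (Ivan, Math); (Ivan, NULL); (Ivan, NULL); (Nora, Math); (Nora, NULL)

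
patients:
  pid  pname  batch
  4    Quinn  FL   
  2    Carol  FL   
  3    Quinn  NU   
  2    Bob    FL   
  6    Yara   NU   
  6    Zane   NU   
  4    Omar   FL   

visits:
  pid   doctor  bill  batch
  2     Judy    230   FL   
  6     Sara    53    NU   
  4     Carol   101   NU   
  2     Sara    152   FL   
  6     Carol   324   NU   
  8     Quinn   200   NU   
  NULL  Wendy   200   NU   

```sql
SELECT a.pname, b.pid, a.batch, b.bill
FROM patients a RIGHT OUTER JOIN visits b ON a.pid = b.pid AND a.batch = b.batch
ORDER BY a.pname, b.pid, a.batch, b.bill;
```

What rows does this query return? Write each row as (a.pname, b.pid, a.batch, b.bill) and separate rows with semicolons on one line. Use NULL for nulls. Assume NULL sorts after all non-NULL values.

RIGHT JOIN keeps every row from `visits`; unmatched rows get NULL for `patients`'s columns.
Matching on a.pid = b.pid AND a.batch = b.batch. A NULL in a compared column never satisfies the condition.
- a row (pid=4, batch=FL): no match.
- a row (pid=2, batch=FL): matches 2 b row(s) → 2 output row(s).
- a row (pid=3, batch=NU): no match.
- a row (pid=2, batch=FL): matches 2 b row(s) → 2 output row(s).
- a row (pid=6, batch=NU): matches 2 b row(s) → 2 output row(s).
- a row (pid=6, batch=NU): matches 2 b row(s) → 2 output row(s).
- a row (pid=4, batch=FL): no match.
- 3 row(s) from b found no a partner → padded with NULL.

(Bob, 2, FL, 152); (Bob, 2, FL, 230); (Carol, 2, FL, 152); (Carol, 2, FL, 230); (Yara, 6, NU, 53); (Yara, 6, NU, 324); (Zane, 6, NU, 53); (Zane, 6, NU, 324); (NULL, 4, NULL, 101); (NULL, 8, NULL, 200); (NULL, NULL, NULL, 200)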